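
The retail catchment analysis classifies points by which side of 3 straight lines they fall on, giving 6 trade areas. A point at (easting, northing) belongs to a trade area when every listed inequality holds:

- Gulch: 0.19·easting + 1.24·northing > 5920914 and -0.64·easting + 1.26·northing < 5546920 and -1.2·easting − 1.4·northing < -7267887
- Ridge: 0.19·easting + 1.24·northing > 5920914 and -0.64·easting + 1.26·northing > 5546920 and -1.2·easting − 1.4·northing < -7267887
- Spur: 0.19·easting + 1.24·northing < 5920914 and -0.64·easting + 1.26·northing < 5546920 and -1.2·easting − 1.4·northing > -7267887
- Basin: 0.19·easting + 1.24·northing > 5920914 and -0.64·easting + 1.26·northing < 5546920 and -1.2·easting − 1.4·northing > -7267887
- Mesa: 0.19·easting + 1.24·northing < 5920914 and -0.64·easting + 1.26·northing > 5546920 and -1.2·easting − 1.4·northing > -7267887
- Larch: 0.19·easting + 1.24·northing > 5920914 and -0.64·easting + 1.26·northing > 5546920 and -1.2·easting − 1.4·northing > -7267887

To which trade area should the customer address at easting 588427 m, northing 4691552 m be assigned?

Gulch

0.19·588427 + 1.24·4691552 = 5929325.610, which is > 5920914
-0.64·588427 + 1.26·4691552 = 5534762.240, which is < 5546920
-1.2·588427 − 1.4·4691552 = -7274285.200, which is < -7267887
This sign pattern matches Gulch.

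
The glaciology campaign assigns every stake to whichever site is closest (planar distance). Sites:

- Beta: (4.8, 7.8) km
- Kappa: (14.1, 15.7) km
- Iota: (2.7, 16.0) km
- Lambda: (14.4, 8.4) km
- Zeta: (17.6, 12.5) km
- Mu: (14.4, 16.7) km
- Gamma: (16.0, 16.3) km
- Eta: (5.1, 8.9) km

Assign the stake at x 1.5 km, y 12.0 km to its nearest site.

Squared distances to each site:
Beta: 28.530; Kappa: 172.450; Iota: 17.440; Lambda: 179.370; Zeta: 259.460; Mu: 188.500; Gamma: 228.740; Eta: 22.570.
Minimum at Iota.

Iota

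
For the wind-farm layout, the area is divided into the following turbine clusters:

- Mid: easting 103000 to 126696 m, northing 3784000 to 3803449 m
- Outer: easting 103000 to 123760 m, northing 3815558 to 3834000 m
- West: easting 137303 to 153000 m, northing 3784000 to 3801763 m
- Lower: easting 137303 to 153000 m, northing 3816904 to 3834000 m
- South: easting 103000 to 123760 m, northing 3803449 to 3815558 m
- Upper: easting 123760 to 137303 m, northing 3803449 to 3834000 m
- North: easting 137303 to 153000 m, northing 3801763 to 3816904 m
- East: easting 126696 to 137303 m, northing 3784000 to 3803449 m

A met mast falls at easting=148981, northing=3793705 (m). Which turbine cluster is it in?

West

The point has easting = 148981 and northing = 3793705.
Only West satisfies 137303 ≤ easting ≤ 153000 and 3784000 ≤ northing ≤ 3801763.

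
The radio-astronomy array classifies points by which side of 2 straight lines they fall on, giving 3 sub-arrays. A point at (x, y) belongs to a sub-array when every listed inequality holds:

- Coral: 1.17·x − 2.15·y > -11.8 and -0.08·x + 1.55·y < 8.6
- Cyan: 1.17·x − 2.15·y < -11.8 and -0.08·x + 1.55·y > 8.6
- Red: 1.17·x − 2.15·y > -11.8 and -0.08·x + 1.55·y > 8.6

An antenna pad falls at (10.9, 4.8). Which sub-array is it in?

Coral

1.17·10.9 − 2.15·4.8 = 2.433, which is > -11.8
-0.08·10.9 + 1.55·4.8 = 6.568, which is < 8.6
This sign pattern matches Coral.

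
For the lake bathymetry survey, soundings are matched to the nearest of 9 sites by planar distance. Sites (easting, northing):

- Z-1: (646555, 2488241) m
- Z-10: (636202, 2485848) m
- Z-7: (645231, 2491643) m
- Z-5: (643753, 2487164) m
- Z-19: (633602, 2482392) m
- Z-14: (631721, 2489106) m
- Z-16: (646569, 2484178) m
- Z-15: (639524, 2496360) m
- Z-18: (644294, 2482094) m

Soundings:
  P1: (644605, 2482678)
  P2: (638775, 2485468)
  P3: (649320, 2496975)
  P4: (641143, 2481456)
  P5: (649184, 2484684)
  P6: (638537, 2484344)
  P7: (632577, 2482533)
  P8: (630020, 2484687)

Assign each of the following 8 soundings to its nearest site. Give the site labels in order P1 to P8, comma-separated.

Z-18, Z-10, Z-7, Z-18, Z-16, Z-10, Z-19, Z-19

P1 → Z-18 (d²=437777.00)
P2 → Z-10 (d²=6764729.00)
P3 → Z-7 (d²=45150145.00)
P4 → Z-18 (d²=10335845.00)
P5 → Z-16 (d²=7094261.00)
P6 → Z-10 (d²=7714241.00)
P7 → Z-19 (d²=1070506.00)
P8 → Z-19 (d²=18097749.00)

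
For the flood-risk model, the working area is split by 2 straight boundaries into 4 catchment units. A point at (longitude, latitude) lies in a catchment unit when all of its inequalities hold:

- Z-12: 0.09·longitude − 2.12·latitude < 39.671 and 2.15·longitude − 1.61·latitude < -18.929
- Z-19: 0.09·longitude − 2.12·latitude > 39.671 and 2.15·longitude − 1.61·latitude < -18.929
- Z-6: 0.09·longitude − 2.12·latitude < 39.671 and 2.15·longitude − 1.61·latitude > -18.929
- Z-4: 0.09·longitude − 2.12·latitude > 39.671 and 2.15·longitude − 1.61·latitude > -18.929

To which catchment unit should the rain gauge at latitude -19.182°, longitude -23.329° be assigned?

Z-12

0.09·-23.329 − 2.12·-19.182 = 38.566, which is < 39.671
2.15·-23.329 − 1.61·-19.182 = -19.274, which is < -18.929
This sign pattern matches Z-12.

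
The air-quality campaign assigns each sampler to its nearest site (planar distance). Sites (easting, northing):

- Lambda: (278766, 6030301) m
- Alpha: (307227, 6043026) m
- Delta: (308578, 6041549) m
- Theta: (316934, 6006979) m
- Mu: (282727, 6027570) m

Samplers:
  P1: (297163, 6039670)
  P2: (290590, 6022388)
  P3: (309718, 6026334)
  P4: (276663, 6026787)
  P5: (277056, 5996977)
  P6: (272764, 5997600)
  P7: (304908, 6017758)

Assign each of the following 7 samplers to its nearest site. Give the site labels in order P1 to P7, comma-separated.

Alpha, Mu, Delta, Lambda, Mu, Mu, Theta

P1 → Alpha (d²=112546832.00)
P2 → Mu (d²=88679893.00)
P3 → Delta (d²=232795825.00)
P4 → Lambda (d²=16770805.00)
P5 → Mu (d²=968091890.00)
P6 → Mu (d²=997462269.00)
P7 → Theta (d²=260811517.00)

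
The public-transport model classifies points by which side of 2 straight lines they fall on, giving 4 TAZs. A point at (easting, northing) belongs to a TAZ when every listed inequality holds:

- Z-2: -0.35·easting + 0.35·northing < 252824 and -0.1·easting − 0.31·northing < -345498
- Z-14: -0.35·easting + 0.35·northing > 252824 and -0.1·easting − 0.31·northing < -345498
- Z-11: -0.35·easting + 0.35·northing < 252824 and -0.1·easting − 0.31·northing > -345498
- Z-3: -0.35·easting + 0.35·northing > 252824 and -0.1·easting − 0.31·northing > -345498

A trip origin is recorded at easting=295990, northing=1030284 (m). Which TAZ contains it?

Z-14

-0.35·295990 + 0.35·1030284 = 257002.900, which is > 252824
-0.1·295990 − 0.31·1030284 = -348987.040, which is < -345498
This sign pattern matches Z-14.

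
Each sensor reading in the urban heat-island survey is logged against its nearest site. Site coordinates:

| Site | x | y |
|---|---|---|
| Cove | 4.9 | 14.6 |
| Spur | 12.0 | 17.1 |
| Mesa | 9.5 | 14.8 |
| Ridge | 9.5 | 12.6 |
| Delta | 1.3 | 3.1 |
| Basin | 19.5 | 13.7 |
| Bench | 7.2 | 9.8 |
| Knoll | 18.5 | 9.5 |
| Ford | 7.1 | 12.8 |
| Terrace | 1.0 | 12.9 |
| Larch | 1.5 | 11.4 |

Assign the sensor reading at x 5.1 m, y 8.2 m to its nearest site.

Bench

Squared distances to each site:
Cove: 41.000; Spur: 126.820; Mesa: 62.920; Ridge: 38.720; Delta: 40.450; Basin: 237.610; Bench: 6.970; Knoll: 181.250; Ford: 25.160; Terrace: 38.900; Larch: 23.200.
Minimum at Bench.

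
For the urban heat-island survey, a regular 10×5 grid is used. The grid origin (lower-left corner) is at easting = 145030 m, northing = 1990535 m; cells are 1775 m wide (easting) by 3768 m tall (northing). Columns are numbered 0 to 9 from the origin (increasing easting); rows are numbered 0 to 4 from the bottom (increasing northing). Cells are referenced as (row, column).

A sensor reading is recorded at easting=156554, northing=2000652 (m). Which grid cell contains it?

Column index: ⌊(156554 − 145030) / 1775⌋ = ⌊6.492⌋ = 6
Row offset from origin: ⌊(2000652 − 1990535) / 3768⌋ = ⌊2.685⌋ = 2 → row 2

(2, 6)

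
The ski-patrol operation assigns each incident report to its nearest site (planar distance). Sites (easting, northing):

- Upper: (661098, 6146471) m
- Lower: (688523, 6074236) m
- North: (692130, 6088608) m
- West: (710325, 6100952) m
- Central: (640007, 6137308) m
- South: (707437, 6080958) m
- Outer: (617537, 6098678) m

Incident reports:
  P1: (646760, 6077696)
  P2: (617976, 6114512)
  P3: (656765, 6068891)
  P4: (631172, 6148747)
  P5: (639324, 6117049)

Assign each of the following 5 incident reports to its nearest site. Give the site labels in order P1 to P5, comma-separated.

P1 → Outer (d²=1294228053.00)
P2 → Outer (d²=250908277.00)
P3 → Lower (d²=1037139589.00)
P4 → Central (d²=208907946.00)
P5 → Central (d²=410893570.00)

Outer, Outer, Lower, Central, Central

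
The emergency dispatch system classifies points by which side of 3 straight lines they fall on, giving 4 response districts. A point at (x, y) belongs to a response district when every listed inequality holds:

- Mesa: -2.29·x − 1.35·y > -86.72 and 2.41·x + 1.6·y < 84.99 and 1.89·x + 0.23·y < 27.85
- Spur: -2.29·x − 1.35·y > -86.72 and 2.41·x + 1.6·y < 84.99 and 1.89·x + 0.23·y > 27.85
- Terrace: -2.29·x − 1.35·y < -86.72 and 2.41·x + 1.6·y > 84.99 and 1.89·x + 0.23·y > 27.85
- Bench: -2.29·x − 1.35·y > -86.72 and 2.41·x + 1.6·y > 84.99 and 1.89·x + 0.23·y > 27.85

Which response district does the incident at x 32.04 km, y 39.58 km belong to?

Terrace

-2.29·32.04 − 1.35·39.58 = -126.805, which is < -86.72
2.41·32.04 + 1.6·39.58 = 140.544, which is > 84.99
1.89·32.04 + 0.23·39.58 = 69.659, which is > 27.85
This sign pattern matches Terrace.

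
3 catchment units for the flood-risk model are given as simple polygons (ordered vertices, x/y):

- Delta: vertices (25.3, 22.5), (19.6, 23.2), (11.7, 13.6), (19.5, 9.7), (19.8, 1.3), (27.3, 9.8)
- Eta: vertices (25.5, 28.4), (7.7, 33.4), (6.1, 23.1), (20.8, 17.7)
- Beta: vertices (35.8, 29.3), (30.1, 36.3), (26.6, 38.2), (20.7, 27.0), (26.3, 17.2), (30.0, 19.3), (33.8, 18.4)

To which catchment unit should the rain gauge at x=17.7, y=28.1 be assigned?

Cast a ray rightward from (17.7, 28.1). For each polygon, the edges (by vertex number in listed order) whose endpoints lie on opposite sides of y = 28.1, where each meets that height, and whether that is right or left of the point:
Delta: no edge straddles that height → 0 crossings.
Eta: 2–3 at x≈6.88 (left), 4–1 at x≈25.37 (right) → 1 crossing.
Beta: 3–4 at x≈21.28 (right), 7–1 at x≈35.58 (right) → 2 crossings.
Only Eta has an odd count, so the point is inside Eta.

Eta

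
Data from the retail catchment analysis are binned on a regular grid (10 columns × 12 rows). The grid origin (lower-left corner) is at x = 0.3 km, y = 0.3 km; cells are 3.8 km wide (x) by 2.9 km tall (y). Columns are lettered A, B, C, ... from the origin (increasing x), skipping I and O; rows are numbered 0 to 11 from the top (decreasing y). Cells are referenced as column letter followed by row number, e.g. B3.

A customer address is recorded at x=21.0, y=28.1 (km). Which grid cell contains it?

Column index: ⌊(21.0 − 0.3) / 3.8⌋ = ⌊5.447⌋ = 5 → column F
Row offset from origin: ⌊(28.1 − 0.3) / 2.9⌋ = ⌊9.586⌋ = 9 → row 2 (counted from top)

F2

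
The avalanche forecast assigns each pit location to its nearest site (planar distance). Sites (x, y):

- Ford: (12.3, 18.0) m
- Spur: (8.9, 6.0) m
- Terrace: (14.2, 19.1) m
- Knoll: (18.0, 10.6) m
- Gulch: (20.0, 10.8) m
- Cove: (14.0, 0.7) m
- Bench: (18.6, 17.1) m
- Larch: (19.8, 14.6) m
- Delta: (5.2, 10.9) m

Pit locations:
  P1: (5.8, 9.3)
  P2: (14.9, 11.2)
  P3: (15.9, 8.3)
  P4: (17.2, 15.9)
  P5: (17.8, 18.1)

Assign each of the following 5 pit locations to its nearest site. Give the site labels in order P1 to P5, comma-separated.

P1 → Delta (d²=2.92)
P2 → Knoll (d²=9.97)
P3 → Knoll (d²=9.70)
P4 → Bench (d²=3.40)
P5 → Bench (d²=1.64)

Delta, Knoll, Knoll, Bench, Bench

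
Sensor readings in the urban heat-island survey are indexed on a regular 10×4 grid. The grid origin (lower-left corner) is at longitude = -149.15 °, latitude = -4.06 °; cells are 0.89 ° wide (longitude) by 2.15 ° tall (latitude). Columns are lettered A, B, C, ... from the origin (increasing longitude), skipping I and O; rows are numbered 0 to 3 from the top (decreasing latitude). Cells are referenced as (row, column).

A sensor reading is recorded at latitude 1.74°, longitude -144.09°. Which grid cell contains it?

Column index: ⌊(-144.09 − -149.15) / 0.89⌋ = ⌊5.685⌋ = 5 → column F
Row offset from origin: ⌊(1.74 − -4.06) / 2.15⌋ = ⌊2.698⌋ = 2 → row 1 (counted from top)

(1, F)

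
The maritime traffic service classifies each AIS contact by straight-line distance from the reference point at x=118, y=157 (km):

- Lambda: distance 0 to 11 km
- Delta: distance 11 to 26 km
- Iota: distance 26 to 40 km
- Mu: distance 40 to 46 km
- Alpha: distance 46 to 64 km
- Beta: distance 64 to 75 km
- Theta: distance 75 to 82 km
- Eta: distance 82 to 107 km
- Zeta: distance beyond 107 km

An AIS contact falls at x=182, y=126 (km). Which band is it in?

Distance = √((182−118)² + (126−157)²) = √(4096.000 + 961.000) = 71.113 km.
64 ≤ 71.113 < 75 → Beta.

Beta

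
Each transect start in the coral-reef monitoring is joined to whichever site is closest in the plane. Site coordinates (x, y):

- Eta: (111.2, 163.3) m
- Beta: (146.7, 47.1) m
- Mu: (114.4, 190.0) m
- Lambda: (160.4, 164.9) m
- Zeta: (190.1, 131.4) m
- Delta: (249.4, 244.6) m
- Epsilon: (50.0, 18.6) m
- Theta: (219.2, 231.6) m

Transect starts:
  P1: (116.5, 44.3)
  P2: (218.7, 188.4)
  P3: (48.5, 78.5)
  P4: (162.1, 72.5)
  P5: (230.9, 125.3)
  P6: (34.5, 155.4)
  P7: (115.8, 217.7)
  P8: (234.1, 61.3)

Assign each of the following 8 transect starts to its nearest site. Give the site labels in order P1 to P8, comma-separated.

P1 → Beta (d²=919.88)
P2 → Theta (d²=1866.49)
P3 → Epsilon (d²=3590.26)
P4 → Beta (d²=882.32)
P5 → Zeta (d²=1701.85)
P6 → Eta (d²=5945.30)
P7 → Mu (d²=769.25)
P8 → Zeta (d²=6850.01)

Beta, Theta, Epsilon, Beta, Zeta, Eta, Mu, Zeta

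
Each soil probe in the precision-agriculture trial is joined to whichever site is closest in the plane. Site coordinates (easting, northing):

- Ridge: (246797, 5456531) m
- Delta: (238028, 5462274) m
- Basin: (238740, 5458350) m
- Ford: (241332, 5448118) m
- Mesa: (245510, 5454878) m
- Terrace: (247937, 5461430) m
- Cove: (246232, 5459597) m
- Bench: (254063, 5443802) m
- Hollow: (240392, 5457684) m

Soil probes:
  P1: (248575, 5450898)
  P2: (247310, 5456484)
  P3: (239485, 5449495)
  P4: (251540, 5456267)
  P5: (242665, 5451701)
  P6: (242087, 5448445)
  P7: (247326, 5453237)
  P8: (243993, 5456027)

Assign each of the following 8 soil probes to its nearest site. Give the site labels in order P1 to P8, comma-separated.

P1 → Mesa (d²=25234625.00)
P2 → Ridge (d²=265378.00)
P3 → Ford (d²=5307538.00)
P4 → Ridge (d²=22565745.00)
P5 → Ford (d²=14614778.00)
P6 → Ford (d²=676954.00)
P7 → Mesa (d²=5990737.00)
P8 → Mesa (d²=3621490.00)

Mesa, Ridge, Ford, Ridge, Ford, Ford, Mesa, Mesa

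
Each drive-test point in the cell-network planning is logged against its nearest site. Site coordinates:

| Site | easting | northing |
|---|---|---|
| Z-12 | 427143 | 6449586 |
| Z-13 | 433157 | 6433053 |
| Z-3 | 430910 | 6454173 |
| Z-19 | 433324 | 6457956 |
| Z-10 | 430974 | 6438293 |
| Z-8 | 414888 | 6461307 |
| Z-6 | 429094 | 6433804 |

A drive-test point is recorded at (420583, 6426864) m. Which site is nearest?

Z-6

Squared distances to each site:
Z-12: 559322884.000; Z-13: 196409197.000; Z-3: 852428410.000; Z-19: 1129045545.000; Z-10: 238594922.000; Z-8: 1218753274.000; Z-6: 120600721.000.
Minimum at Z-6.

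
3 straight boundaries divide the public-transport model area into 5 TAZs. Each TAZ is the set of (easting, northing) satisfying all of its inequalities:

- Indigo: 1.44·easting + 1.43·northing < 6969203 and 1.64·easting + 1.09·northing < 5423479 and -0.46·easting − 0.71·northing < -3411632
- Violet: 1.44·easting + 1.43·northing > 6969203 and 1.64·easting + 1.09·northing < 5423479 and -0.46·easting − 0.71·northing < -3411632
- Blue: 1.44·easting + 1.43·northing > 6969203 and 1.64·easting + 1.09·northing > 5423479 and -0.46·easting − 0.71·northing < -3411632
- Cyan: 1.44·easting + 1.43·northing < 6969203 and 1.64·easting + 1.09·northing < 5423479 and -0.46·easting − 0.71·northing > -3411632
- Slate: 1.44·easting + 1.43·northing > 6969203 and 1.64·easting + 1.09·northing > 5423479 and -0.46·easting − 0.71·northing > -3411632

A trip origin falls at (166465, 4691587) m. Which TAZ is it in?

1.44·166465 + 1.43·4691587 = 6948679.010, which is < 6969203
1.64·166465 + 1.09·4691587 = 5386832.430, which is < 5423479
-0.46·166465 − 0.71·4691587 = -3407600.670, which is > -3411632
This sign pattern matches Cyan.

Cyan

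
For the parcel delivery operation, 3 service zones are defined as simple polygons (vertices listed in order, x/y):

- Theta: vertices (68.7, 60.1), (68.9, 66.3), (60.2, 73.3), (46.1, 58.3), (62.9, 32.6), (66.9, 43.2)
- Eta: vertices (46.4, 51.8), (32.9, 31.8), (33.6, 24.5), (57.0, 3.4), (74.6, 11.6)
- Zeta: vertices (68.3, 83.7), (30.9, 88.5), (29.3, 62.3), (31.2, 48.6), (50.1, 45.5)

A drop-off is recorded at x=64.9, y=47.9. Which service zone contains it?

Theta

Cast a ray rightward from (64.9, 47.9). For each polygon, the edges (by vertex number in listed order) whose endpoints lie on opposite sides of y = 47.9, where each meets that height, and whether that is right or left of the point:
Theta: 4–5 at x≈52.90 (left), 6–1 at x≈67.40 (right) → 1 crossing.
Eta: 1–2 at x≈43.77 (left), 5–1 at x≈49.14 (left) → 0 crossings.
Zeta: 4–5 at x≈35.47 (left), 5–1 at x≈51.24 (left) → 0 crossings.
Only Theta has an odd count, so the point is inside Theta.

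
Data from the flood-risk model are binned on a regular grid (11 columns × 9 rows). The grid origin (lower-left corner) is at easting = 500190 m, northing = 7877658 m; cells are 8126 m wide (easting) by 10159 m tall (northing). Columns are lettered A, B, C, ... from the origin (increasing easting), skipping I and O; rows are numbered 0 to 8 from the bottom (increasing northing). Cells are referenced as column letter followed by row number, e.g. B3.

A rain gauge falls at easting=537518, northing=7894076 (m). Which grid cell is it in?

E1

Column index: ⌊(537518 − 500190) / 8126⌋ = ⌊4.594⌋ = 4 → column E
Row offset from origin: ⌊(7894076 − 7877658) / 10159⌋ = ⌊1.616⌋ = 1 → row 1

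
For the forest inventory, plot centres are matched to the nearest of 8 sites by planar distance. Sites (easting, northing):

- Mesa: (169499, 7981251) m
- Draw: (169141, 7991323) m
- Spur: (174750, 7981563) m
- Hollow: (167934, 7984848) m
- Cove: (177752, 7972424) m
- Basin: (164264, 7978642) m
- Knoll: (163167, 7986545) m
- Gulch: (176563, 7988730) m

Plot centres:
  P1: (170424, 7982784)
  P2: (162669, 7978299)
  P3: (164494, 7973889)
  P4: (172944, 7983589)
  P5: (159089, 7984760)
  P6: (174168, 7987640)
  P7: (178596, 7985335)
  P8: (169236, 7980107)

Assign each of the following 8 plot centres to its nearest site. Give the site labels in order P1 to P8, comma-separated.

P1 → Mesa (d²=3205714.00)
P2 → Basin (d²=2661674.00)
P3 → Basin (d²=22643909.00)
P4 → Spur (d²=7366312.00)
P5 → Knoll (d²=19816309.00)
P6 → Gulch (d²=6924125.00)
P7 → Gulch (d²=15659114.00)
P8 → Mesa (d²=1377905.00)

Mesa, Basin, Basin, Spur, Knoll, Gulch, Gulch, Mesa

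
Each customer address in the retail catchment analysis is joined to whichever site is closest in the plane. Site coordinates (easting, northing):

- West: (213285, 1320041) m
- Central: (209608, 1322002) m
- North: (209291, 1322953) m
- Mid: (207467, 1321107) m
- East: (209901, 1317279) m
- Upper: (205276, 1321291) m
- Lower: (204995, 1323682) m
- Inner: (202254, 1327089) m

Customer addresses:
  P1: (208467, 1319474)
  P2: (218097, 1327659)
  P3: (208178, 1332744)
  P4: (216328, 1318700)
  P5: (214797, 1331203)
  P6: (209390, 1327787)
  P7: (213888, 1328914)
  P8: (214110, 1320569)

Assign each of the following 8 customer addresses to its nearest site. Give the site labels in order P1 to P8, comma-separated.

P1 → Mid (d²=3666689.00)
P2 → West (d²=81189268.00)
P3 → Inner (d²=67072801.00)
P4 → West (d²=11058130.00)
P5 → North (d²=98378536.00)
P6 → North (d²=23377357.00)
P7 → North (d²=56665930.00)
P8 → West (d²=959409.00)

Mid, West, Inner, West, North, North, North, West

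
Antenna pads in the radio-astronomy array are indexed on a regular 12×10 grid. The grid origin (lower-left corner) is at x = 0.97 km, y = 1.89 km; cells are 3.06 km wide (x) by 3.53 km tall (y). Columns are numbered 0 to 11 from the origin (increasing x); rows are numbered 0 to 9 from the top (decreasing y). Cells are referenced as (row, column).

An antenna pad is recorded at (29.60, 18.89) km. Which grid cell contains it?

(5, 9)

Column index: ⌊(29.60 − 0.97) / 3.06⌋ = ⌊9.356⌋ = 9
Row offset from origin: ⌊(18.89 − 1.89) / 3.53⌋ = ⌊4.816⌋ = 4 → row 5 (counted from top)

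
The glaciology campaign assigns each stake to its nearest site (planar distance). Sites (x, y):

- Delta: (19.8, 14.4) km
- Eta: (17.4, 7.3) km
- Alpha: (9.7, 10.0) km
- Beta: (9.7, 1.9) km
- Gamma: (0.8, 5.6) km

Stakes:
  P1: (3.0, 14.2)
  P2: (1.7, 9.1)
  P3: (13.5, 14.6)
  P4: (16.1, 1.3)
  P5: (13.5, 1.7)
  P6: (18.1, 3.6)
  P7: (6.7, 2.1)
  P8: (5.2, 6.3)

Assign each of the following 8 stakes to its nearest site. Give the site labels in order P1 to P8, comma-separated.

P1 → Alpha (d²=62.53)
P2 → Gamma (d²=13.06)
P3 → Alpha (d²=35.60)
P4 → Eta (d²=37.69)
P5 → Beta (d²=14.48)
P6 → Eta (d²=14.18)
P7 → Beta (d²=9.04)
P8 → Gamma (d²=19.85)

Alpha, Gamma, Alpha, Eta, Beta, Eta, Beta, Gamma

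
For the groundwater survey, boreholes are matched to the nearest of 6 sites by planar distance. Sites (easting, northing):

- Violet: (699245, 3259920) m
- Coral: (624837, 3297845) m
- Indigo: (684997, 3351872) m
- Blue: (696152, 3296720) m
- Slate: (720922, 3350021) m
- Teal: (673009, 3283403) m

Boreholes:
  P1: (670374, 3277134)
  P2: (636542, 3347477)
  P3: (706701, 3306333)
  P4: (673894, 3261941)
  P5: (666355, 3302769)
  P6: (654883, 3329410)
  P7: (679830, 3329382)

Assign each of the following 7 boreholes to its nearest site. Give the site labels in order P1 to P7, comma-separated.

P1 → Teal (d²=46243586.00)
P2 → Indigo (d²=2367203050.00)
P3 → Blue (d²=203691170.00)
P4 → Teal (d²=461400669.00)
P5 → Teal (d²=419317672.00)
P6 → Indigo (d²=1411394440.00)
P7 → Indigo (d²=532497989.00)

Teal, Indigo, Blue, Teal, Teal, Indigo, Indigo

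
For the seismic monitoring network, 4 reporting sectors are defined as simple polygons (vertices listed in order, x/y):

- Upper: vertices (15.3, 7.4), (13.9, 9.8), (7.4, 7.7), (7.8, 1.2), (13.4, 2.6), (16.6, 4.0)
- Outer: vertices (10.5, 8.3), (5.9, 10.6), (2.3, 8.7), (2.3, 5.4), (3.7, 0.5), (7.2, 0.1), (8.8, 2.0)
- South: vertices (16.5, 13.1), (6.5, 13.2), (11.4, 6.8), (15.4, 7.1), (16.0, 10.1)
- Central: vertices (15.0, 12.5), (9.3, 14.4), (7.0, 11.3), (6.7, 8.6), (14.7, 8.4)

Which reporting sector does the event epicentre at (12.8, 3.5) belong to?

Cast a ray rightward from (12.8, 3.5). For each polygon, the edges (by vertex number in listed order) whose endpoints lie on opposite sides of y = 3.5, where each meets that height, and whether that is right or left of the point:
Upper: 3–4 at x≈7.66 (left), 5–6 at x≈15.46 (right) → 1 crossing.
Outer: 4–5 at x≈2.84 (left), 7–1 at x≈9.20 (left) → 0 crossings.
South: no edge straddles that height → 0 crossings.
Central: no edge straddles that height → 0 crossings.
Only Upper has an odd count, so the point is inside Upper.

Upper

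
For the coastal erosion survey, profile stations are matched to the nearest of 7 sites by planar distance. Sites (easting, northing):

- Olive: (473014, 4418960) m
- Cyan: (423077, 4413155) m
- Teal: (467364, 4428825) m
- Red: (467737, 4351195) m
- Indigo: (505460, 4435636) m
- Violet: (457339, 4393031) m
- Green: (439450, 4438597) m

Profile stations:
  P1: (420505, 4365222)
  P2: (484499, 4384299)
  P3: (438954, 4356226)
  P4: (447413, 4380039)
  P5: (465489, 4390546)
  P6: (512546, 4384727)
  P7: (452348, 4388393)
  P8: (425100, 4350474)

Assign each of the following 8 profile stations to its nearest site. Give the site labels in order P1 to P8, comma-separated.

Violet, Violet, Red, Violet, Violet, Indigo, Violet, Red

P1 → Violet (d²=2130084037.00)
P2 → Violet (d²=813913424.00)
P3 → Red (d²=853772050.00)
P4 → Violet (d²=267317540.00)
P5 → Violet (d²=72597725.00)
P6 → Indigo (d²=2641937677.00)
P7 → Violet (d²=46421125.00)
P8 → Red (d²=1818433610.00)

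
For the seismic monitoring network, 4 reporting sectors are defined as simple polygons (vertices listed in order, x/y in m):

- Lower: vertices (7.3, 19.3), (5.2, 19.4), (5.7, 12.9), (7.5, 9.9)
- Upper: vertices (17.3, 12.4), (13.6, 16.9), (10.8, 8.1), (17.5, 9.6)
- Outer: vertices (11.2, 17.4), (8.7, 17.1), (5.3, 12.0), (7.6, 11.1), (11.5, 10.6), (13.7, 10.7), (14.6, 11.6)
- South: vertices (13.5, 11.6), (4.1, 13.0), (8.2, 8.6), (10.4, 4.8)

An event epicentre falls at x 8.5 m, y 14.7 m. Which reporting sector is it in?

Cast a ray rightward from (8.5, 14.7). For each polygon, the edges (by vertex number in listed order) whose endpoints lie on opposite sides of y = 14.7, where each meets that height, and whether that is right or left of the point:
Lower: 2–3 at x≈5.56 (left), 4–1 at x≈7.40 (left) → 0 crossings.
Upper: 1–2 at x≈15.41 (right), 2–3 at x≈12.90 (right) → 2 crossings.
Outer: 2–3 at x≈7.10 (left), 7–1 at x≈12.78 (right) → 1 crossing.
South: no edge straddles that height → 0 crossings.
Only Outer has an odd count, so the point is inside Outer.

Outer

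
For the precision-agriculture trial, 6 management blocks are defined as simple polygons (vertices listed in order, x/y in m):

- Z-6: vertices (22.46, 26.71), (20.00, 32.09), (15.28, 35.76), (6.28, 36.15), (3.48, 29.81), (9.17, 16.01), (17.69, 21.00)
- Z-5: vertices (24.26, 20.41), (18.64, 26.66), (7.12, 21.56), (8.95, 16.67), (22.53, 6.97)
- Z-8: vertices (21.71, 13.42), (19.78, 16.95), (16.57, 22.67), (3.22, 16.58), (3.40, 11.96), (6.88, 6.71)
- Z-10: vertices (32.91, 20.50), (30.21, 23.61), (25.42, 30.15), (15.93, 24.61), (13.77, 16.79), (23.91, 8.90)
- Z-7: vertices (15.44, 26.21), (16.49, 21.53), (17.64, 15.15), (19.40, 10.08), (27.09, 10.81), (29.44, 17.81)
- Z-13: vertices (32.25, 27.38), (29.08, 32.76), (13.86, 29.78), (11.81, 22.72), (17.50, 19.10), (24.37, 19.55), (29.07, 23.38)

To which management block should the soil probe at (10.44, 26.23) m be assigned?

Z-6

Cast a ray rightward from (10.44, 26.23). For each polygon, the edges (by vertex number in listed order) whose endpoints lie on opposite sides of y = 26.23, where each meets that height, and whether that is right or left of the point:
Z-6: 5–6 at x≈4.956 (left), 7–1 at x≈22.059 (right) → 1 crossing.
Z-5: 1–2 at x≈19.027 (right), 2–3 at x≈17.669 (right) → 2 crossings.
Z-8: no edge straddles that height → 0 crossings.
Z-10: 2–3 at x≈28.291 (right), 3–4 at x≈18.705 (right) → 2 crossings.
Z-7: no edge straddles that height → 0 crossings.
Z-13: 3–4 at x≈12.829 (right), 7–1 at x≈31.336 (right) → 2 crossings.
Only Z-6 has an odd count, so the point is inside Z-6.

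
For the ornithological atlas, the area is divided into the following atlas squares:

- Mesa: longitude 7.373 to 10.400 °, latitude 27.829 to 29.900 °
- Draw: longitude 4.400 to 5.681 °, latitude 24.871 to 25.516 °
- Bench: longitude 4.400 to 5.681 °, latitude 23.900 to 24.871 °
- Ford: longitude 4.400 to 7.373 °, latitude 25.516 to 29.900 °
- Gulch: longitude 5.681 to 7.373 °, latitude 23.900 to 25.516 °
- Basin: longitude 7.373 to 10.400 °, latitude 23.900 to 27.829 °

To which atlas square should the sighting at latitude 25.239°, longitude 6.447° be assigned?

The point has longitude = 6.447 and latitude = 25.239.
Only Gulch satisfies 5.681 ≤ longitude ≤ 7.373 and 23.900 ≤ latitude ≤ 25.516.

Gulch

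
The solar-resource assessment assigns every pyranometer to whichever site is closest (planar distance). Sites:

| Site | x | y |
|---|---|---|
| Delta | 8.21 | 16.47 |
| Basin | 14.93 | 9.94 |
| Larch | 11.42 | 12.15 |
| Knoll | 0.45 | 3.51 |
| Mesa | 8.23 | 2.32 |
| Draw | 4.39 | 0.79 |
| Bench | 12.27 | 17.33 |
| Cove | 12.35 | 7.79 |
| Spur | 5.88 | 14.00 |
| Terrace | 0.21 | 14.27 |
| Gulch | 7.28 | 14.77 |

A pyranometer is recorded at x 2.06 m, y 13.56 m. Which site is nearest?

Terrace

Squared distances to each site:
Delta: 46.291; Basin: 178.741; Larch: 89.598; Knoll: 103.595; Mesa: 164.406; Draw: 168.502; Bench: 118.457; Cove: 139.177; Spur: 14.786; Terrace: 3.927; Gulch: 28.713.
Minimum at Terrace.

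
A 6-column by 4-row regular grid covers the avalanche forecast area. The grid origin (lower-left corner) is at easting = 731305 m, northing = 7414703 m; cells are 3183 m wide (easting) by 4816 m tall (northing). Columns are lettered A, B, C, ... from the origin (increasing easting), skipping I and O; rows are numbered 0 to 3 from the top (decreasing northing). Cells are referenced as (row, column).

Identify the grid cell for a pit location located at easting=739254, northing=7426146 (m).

(1, C)

Column index: ⌊(739254 − 731305) / 3183⌋ = ⌊2.497⌋ = 2 → column C
Row offset from origin: ⌊(7426146 − 7414703) / 4816⌋ = ⌊2.376⌋ = 2 → row 1 (counted from top)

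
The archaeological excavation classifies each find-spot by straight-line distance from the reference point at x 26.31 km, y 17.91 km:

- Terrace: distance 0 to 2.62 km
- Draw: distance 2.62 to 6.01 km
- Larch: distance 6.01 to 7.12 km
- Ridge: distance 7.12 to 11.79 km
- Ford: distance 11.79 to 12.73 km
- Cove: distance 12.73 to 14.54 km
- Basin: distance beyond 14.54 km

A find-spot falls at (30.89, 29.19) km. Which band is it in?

Distance = √((30.89−26.31)² + (29.19−17.91)²) = √(20.976 + 127.238) = 12.174 km.
11.79 ≤ 12.174 < 12.73 → Ford.

Ford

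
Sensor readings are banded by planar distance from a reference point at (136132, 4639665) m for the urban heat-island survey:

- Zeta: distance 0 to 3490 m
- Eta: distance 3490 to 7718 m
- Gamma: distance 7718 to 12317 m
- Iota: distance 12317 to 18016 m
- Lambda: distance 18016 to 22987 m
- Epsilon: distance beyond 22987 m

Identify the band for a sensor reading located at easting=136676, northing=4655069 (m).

Iota

Distance = √((136676−136132)² + (4655069−4639665)²) = √(295936.000 + 237283216.000) = 15413.603 m.
12317 ≤ 15413.603 < 18016 → Iota.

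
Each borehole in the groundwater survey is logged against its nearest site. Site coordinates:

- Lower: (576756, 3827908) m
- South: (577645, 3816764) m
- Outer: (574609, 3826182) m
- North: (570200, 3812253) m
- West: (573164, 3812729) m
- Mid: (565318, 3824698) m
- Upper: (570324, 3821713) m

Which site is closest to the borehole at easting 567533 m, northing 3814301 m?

North

Squared distances to each site:
Lower: 270214178.000; South: 108318913.000; Outer: 191227937.000; North: 11307193.000; West: 34179345.000; Mid: 113003834.000; Upper: 62727425.000.
Minimum at North.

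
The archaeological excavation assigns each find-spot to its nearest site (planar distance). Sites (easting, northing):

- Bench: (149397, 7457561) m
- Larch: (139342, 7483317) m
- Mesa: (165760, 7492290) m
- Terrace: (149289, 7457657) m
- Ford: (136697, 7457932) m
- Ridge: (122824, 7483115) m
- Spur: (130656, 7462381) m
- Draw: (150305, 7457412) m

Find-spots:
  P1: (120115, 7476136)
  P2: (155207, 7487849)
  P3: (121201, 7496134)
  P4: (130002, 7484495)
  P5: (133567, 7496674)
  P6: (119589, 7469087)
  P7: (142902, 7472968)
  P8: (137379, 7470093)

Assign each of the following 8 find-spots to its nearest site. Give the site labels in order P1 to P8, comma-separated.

P1 → Ridge (d²=56045122.00)
P2 → Mesa (d²=131088290.00)
P3 → Ridge (d²=172128490.00)
P4 → Ridge (d²=53428084.00)
P5 → Larch (d²=211760074.00)
P6 → Spur (d²=167448925.00)
P7 → Larch (d²=119775401.00)
P8 → Spur (d²=104673673.00)

Ridge, Mesa, Ridge, Ridge, Larch, Spur, Larch, Spur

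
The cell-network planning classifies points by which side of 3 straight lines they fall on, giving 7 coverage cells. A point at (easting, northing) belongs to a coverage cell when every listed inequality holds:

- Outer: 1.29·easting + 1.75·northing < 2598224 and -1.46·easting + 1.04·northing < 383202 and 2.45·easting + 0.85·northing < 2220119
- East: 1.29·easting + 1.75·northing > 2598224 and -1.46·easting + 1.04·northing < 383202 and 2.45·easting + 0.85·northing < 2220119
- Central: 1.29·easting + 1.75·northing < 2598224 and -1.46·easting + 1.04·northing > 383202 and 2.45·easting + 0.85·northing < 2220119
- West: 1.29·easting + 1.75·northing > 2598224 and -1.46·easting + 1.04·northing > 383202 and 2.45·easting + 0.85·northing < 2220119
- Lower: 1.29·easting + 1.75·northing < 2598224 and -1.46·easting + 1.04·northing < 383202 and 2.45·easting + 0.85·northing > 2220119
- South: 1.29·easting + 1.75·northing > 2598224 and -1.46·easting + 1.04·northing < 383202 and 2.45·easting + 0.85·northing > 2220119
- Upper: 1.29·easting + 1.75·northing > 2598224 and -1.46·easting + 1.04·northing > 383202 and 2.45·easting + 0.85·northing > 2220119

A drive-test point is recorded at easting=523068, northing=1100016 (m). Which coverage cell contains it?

1.29·523068 + 1.75·1100016 = 2599785.720, which is > 2598224
-1.46·523068 + 1.04·1100016 = 380337.360, which is < 383202
2.45·523068 + 0.85·1100016 = 2216530.200, which is < 2220119
This sign pattern matches East.

East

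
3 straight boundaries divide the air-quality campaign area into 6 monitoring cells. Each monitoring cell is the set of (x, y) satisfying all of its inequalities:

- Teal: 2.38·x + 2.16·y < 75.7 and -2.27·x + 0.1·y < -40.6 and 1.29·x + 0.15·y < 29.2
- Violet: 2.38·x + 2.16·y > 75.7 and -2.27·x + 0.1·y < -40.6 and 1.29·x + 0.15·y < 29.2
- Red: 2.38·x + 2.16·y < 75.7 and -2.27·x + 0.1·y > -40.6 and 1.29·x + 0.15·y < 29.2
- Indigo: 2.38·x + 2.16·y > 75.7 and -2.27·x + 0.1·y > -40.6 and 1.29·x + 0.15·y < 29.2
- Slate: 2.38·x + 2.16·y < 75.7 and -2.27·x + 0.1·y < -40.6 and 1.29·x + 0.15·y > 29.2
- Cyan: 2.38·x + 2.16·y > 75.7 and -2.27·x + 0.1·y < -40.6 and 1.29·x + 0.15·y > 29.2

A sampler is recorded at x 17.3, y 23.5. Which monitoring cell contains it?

2.38·17.3 + 2.16·23.5 = 91.934, which is > 75.7
-2.27·17.3 + 0.1·23.5 = -36.921, which is > -40.6
1.29·17.3 + 0.15·23.5 = 25.842, which is < 29.2
This sign pattern matches Indigo.

Indigo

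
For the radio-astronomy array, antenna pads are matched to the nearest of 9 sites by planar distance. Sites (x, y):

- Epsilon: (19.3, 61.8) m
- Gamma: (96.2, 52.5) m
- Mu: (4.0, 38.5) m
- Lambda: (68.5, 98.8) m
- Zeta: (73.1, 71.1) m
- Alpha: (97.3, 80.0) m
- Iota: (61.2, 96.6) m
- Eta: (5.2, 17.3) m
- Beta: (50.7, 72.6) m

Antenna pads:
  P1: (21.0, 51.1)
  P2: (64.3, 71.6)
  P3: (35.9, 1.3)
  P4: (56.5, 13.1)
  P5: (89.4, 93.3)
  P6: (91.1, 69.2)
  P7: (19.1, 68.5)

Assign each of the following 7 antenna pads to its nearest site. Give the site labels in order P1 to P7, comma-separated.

Epsilon, Zeta, Eta, Eta, Alpha, Alpha, Epsilon

P1 → Epsilon (d²=117.38)
P2 → Zeta (d²=77.69)
P3 → Eta (d²=1198.49)
P4 → Eta (d²=2649.33)
P5 → Alpha (d²=239.30)
P6 → Alpha (d²=155.08)
P7 → Epsilon (d²=44.93)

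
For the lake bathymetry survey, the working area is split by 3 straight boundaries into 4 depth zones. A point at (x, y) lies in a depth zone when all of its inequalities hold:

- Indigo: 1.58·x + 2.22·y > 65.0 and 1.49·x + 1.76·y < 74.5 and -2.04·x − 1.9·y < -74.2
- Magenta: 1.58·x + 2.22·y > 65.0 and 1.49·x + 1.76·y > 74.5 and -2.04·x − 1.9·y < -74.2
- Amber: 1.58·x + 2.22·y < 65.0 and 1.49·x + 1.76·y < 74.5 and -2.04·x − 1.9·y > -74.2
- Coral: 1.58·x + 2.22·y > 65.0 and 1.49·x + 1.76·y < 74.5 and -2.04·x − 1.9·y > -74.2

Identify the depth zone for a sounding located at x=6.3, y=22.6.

Amber

1.58·6.3 + 2.22·22.6 = 60.126, which is < 65.0
1.49·6.3 + 1.76·22.6 = 49.163, which is < 74.5
-2.04·6.3 − 1.9·22.6 = -55.792, which is > -74.2
This sign pattern matches Amber.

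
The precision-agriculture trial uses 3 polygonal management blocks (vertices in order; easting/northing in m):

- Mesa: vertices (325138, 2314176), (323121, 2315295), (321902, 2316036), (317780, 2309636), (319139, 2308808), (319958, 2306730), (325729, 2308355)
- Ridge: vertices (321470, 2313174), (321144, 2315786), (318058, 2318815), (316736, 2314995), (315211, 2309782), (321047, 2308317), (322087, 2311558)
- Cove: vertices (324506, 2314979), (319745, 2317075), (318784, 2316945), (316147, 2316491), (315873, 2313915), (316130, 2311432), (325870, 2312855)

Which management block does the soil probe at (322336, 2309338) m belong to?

Mesa

Cast a ray rightward from (322336, 2309338). For each polygon, the edges (by vertex number in listed order) whose endpoints lie on opposite sides of northing = 2309338, where each meets that height, and whether that is right or left of the point:
Mesa: 4–5 at easting≈318269.1 (left), 7–1 at easting≈325629.2 (right) → 1 crossing.
Ridge: 5–6 at easting≈316979.7 (left), 6–7 at easting≈321374.6 (left) → 0 crossings.
Cove: no edge straddles that height → 0 crossings.
Only Mesa has an odd count, so the point is inside Mesa.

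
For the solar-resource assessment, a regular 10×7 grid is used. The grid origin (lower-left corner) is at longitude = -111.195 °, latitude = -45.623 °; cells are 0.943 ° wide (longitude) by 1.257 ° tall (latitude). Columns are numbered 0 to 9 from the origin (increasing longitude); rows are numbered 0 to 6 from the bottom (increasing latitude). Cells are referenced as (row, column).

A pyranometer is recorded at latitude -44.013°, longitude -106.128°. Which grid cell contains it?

(1, 5)

Column index: ⌊(-106.128 − -111.195) / 0.943⌋ = ⌊5.373⌋ = 5
Row offset from origin: ⌊(-44.013 − -45.623) / 1.257⌋ = ⌊1.281⌋ = 1 → row 1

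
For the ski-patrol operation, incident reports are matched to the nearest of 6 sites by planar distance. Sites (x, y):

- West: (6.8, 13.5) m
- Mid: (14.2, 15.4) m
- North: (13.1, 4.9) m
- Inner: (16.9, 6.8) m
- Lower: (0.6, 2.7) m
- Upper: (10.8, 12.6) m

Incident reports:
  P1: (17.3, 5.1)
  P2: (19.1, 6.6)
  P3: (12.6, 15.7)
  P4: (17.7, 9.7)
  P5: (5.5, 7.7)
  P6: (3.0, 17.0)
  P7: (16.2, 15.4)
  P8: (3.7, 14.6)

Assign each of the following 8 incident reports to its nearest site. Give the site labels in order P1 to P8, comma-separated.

P1 → Inner (d²=3.05)
P2 → Inner (d²=4.88)
P3 → Mid (d²=2.65)
P4 → Inner (d²=9.05)
P5 → West (d²=35.33)
P6 → West (d²=26.69)
P7 → Mid (d²=4.00)
P8 → West (d²=10.82)

Inner, Inner, Mid, Inner, West, West, Mid, West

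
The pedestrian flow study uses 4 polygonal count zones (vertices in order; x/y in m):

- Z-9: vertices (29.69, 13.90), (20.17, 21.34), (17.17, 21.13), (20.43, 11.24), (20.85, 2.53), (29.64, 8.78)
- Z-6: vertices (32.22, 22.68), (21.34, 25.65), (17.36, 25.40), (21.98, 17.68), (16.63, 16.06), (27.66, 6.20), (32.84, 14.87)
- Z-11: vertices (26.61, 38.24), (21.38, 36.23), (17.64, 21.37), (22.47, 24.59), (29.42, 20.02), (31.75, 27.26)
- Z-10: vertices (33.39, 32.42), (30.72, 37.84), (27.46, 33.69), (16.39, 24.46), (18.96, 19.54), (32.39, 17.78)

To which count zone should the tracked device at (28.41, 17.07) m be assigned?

Z-6

Cast a ray rightward from (28.41, 17.07). For each polygon, the edges (by vertex number in listed order) whose endpoints lie on opposite sides of y = 17.07, where each meets that height, and whether that is right or left of the point:
Z-9: 1–2 at x≈25.634 (left), 3–4 at x≈18.508 (left) → 0 crossings.
Z-6: 4–5 at x≈19.965 (left), 7–1 at x≈32.665 (right) → 1 crossing.
Z-11: no edge straddles that height → 0 crossings.
Z-10: no edge straddles that height → 0 crossings.
Only Z-6 has an odd count, so the point is inside Z-6.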